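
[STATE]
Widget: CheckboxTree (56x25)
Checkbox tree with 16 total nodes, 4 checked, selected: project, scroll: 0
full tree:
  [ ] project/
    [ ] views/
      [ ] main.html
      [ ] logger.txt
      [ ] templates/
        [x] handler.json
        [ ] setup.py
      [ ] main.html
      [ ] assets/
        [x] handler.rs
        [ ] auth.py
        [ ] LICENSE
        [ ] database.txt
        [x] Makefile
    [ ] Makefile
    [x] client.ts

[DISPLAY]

>[-] project/                                           
   [-] views/                                           
     [ ] main.html                                      
     [ ] logger.txt                                     
     [-] templates/                                     
       [x] handler.json                                 
       [ ] setup.py                                     
     [ ] main.html                                      
     [-] assets/                                        
       [x] handler.rs                                   
       [ ] auth.py                                      
       [ ] LICENSE                                      
       [ ] database.txt                                 
       [x] Makefile                                     
   [ ] Makefile                                         
   [x] client.ts                                        
                                                        
                                                        
                                                        
                                                        
                                                        
                                                        
                                                        
                                                        
                                                        


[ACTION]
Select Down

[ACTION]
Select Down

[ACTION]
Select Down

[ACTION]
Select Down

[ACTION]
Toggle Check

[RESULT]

 [-] project/                                           
   [-] views/                                           
     [ ] main.html                                      
     [ ] logger.txt                                     
>    [x] templates/                                     
       [x] handler.json                                 
       [x] setup.py                                     
     [ ] main.html                                      
     [-] assets/                                        
       [x] handler.rs                                   
       [ ] auth.py                                      
       [ ] LICENSE                                      
       [ ] database.txt                                 
       [x] Makefile                                     
   [ ] Makefile                                         
   [x] client.ts                                        
                                                        
                                                        
                                                        
                                                        
                                                        
                                                        
                                                        
                                                        
                                                        


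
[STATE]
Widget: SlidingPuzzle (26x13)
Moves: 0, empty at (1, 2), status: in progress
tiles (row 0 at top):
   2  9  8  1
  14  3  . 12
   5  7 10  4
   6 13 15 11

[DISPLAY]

┌────┬────┬────┬────┐     
│  2 │  9 │  8 │  1 │     
├────┼────┼────┼────┤     
│ 14 │  3 │    │ 12 │     
├────┼────┼────┼────┤     
│  5 │  7 │ 10 │  4 │     
├────┼────┼────┼────┤     
│  6 │ 13 │ 15 │ 11 │     
└────┴────┴────┴────┘     
Moves: 0                  
                          
                          
                          


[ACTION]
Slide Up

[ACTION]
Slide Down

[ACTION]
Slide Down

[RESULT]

┌────┬────┬────┬────┐     
│  2 │  9 │    │  1 │     
├────┼────┼────┼────┤     
│ 14 │  3 │  8 │ 12 │     
├────┼────┼────┼────┤     
│  5 │  7 │ 10 │  4 │     
├────┼────┼────┼────┤     
│  6 │ 13 │ 15 │ 11 │     
└────┴────┴────┴────┘     
Moves: 3                  
                          
                          
                          


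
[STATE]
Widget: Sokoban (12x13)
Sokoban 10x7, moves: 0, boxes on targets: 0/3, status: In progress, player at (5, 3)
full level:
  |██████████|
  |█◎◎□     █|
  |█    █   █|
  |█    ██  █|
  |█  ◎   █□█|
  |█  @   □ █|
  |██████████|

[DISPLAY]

██████████  
█◎◎□     █  
█    █   █  
█    ██  █  
█  ◎   █□█  
█  @   □ █  
██████████  
Moves: 0  0/
            
            
            
            
            


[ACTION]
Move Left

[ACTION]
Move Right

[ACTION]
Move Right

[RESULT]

██████████  
█◎◎□     █  
█    █   █  
█    ██  █  
█  ◎   █□█  
█   @  □ █  
██████████  
Moves: 3  0/
            
            
            
            
            


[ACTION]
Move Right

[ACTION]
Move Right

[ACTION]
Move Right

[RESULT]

██████████  
█◎◎□     █  
█    █   █  
█    ██  █  
█  ◎   █□█  
█      @□█  
██████████  
Moves: 6  0/
            
            
            
            
            


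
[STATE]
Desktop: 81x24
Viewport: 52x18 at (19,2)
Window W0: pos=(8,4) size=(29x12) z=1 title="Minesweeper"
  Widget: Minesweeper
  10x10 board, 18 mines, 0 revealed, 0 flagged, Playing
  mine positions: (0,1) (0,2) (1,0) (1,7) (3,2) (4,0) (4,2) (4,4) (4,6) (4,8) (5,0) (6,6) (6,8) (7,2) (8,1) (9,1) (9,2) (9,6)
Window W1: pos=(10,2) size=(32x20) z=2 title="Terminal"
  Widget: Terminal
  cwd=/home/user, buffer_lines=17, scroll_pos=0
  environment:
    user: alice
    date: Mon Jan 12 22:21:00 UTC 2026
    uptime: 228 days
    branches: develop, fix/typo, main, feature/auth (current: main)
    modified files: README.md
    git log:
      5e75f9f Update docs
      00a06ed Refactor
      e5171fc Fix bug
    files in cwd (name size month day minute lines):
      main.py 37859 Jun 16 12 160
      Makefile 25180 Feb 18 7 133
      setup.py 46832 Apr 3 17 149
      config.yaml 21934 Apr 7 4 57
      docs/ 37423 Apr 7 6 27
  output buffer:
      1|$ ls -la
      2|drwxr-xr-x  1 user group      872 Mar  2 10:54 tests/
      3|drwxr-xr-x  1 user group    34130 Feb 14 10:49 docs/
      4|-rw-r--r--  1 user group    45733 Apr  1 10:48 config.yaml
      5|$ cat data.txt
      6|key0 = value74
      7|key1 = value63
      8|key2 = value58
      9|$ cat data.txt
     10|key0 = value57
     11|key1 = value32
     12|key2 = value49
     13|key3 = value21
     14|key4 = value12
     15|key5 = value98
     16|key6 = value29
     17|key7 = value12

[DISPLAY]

━━━━━━━━━━━━━━━━━━━━━━┓                             
l                     ┃                             
──────────────────────┨                             
                      ┃                             
-x  1 user group      ┃                             
-x  1 user group    34┃                             
--  1 user group    45┃                             
ta.txt                ┃                             
alue74                ┃                             
alue63                ┃                             
alue58                ┃                             
ta.txt                ┃                             
alue57                ┃                             
alue32                ┃                             
alue49                ┃                             
alue21                ┃                             
alue12                ┃                             
alue98                ┃                             


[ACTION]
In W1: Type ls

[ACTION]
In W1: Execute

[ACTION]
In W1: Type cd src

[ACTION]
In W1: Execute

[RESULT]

━━━━━━━━━━━━━━━━━━━━━━┓                             
l                     ┃                             
──────────────────────┨                             
alue63                ┃                             
alue58                ┃                             
ta.txt                ┃                             
alue57                ┃                             
alue32                ┃                             
alue49                ┃                             
alue21                ┃                             
alue12                ┃                             
alue98                ┃                             
alue29                ┃                             
alue12                ┃                             
                      ┃                             
 Makefile  setup.py  c┃                             
                      ┃                             
                      ┃                             


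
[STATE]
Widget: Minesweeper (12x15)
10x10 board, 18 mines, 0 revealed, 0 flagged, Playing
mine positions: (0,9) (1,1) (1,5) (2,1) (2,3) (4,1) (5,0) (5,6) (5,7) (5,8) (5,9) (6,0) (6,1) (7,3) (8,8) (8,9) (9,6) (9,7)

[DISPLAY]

■■■■■■■■■■  
■■■■■■■■■■  
■■■■■■■■■■  
■■■■■■■■■■  
■■■■■■■■■■  
■■■■■■■■■■  
■■■■■■■■■■  
■■■■■■■■■■  
■■■■■■■■■■  
■■■■■■■■■■  
            
            
            
            
            


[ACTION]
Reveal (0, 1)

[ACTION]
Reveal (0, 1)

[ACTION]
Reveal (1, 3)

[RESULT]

■1■■■■■■■■  
■■■1■■■■■■  
■■■■■■■■■■  
■■■■■■■■■■  
■■■■■■■■■■  
■■■■■■■■■■  
■■■■■■■■■■  
■■■■■■■■■■  
■■■■■■■■■■  
■■■■■■■■■■  
            
            
            
            
            


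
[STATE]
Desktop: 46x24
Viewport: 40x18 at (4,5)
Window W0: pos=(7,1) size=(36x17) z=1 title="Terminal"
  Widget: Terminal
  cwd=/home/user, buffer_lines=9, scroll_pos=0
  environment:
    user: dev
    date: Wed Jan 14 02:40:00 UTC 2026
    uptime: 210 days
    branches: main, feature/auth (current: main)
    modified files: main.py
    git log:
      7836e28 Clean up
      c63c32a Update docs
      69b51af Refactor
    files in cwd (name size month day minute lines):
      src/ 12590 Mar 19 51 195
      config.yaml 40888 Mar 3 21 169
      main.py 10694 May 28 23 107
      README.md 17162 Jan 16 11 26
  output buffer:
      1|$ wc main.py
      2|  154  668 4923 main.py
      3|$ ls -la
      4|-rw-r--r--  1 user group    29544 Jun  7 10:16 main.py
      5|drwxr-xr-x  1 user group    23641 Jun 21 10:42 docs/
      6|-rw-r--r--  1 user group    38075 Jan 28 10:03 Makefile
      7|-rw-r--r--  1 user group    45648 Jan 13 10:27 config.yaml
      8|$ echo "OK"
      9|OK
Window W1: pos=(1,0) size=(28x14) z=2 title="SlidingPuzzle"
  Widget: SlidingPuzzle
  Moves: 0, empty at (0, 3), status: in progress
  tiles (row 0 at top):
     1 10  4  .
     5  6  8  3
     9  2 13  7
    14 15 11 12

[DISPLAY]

───┼────┼────┼────┤     ┃py           ┃ 
 5 │  6 │  8 │  3 │     ┃             ┃ 
───┼────┼────┼────┤     ┃oup    29544 ┃ 
 9 │  2 │ 13 │  7 │     ┃oup    23641 ┃ 
───┼────┼────┼────┤     ┃oup    38075 ┃ 
14 │ 15 │ 11 │ 12 │     ┃oup    45648 ┃ 
───┴────┴────┴────┘     ┃             ┃ 
ves: 0                  ┃             ┃ 
━━━━━━━━━━━━━━━━━━━━━━━━┛             ┃ 
   ┃                                  ┃ 
   ┃                                  ┃ 
   ┃                                  ┃ 
   ┗━━━━━━━━━━━━━━━━━━━━━━━━━━━━━━━━━━┛ 
                                        
                                        
                                        
                                        
                                        


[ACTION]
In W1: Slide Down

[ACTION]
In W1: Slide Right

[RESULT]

───┼────┼────┼────┤     ┃py           ┃ 
 5 │  6 │  8 │  3 │     ┃             ┃ 
───┼────┼────┼────┤     ┃oup    29544 ┃ 
 9 │  2 │ 13 │  7 │     ┃oup    23641 ┃ 
───┼────┼────┼────┤     ┃oup    38075 ┃ 
14 │ 15 │ 11 │ 12 │     ┃oup    45648 ┃ 
───┴────┴────┴────┘     ┃             ┃ 
ves: 1                  ┃             ┃ 
━━━━━━━━━━━━━━━━━━━━━━━━┛             ┃ 
   ┃                                  ┃ 
   ┃                                  ┃ 
   ┃                                  ┃ 
   ┗━━━━━━━━━━━━━━━━━━━━━━━━━━━━━━━━━━┛ 
                                        
                                        
                                        
                                        
                                        


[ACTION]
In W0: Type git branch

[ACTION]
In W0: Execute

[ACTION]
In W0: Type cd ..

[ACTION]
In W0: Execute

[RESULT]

───┼────┼────┼────┤     ┃oup    29544 ┃ 
 5 │  6 │  8 │  3 │     ┃oup    23641 ┃ 
───┼────┼────┼────┤     ┃oup    38075 ┃ 
 9 │  2 │ 13 │  7 │     ┃oup    45648 ┃ 
───┼────┼────┼────┤     ┃             ┃ 
14 │ 15 │ 11 │ 12 │     ┃             ┃ 
───┴────┴────┴────┘     ┃             ┃ 
ves: 1                  ┃             ┃ 
━━━━━━━━━━━━━━━━━━━━━━━━┛             ┃ 
   ┃$ cd ..                           ┃ 
   ┃                                  ┃ 
   ┃$ █                               ┃ 
   ┗━━━━━━━━━━━━━━━━━━━━━━━━━━━━━━━━━━┛ 
                                        
                                        
                                        
                                        
                                        


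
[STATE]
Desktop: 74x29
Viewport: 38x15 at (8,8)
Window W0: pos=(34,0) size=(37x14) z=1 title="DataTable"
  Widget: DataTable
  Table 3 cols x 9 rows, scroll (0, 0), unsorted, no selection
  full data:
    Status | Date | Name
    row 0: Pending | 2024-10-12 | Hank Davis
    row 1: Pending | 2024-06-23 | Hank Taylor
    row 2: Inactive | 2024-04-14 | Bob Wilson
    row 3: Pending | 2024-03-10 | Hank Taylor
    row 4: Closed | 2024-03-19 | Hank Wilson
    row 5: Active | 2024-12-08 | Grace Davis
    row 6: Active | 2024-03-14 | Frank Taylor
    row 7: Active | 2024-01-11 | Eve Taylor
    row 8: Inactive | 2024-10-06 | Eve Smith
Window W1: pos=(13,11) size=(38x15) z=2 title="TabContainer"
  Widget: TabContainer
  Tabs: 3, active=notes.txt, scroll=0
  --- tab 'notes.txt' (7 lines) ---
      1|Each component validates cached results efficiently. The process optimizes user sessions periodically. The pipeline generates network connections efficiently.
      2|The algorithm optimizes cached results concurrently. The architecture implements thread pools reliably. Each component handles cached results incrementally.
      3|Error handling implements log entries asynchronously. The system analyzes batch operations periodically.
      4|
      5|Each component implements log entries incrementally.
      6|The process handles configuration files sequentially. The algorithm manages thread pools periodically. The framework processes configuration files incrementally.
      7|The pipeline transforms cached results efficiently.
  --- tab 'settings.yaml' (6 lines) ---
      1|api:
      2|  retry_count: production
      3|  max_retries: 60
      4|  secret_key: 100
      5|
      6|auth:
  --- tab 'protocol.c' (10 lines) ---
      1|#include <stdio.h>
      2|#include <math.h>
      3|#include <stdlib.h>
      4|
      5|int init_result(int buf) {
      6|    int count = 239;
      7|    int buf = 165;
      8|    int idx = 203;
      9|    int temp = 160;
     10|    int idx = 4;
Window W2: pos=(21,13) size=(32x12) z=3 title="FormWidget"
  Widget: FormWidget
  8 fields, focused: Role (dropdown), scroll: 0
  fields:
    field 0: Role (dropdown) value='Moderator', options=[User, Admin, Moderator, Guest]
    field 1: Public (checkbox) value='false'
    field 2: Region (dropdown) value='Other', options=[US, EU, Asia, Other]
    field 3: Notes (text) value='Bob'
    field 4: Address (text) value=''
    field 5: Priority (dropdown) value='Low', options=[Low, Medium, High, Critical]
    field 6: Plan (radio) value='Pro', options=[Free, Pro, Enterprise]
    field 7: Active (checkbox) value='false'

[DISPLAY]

                          ┃Pending │20
                          ┃Closed  │20
                          ┃Active  │20
     ┏━━━━━━━━━━━━━━━━━━━━━━━━━━━━━━━━
     ┃ TabContainer                   
     ┠───────┏━━━━━━━━━━━━━━━━━━━━━━━━
     ┃[notes.┃ FormWidget             
     ┃───────┠────────────────────────
     ┃Each co┃> Role:       [Moderator
     ┃The alg┃  Public:     [ ]       
     ┃Error h┃  Region:     [Other    
     ┃       ┃  Notes:      [Bob      
     ┃Each co┃  Address:    [         
     ┃The pro┃  Priority:   [Low      
     ┃The pip┃  Plan:       ( ) Free  


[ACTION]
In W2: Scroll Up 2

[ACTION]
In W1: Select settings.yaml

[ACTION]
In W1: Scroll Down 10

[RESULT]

                          ┃Pending │20
                          ┃Closed  │20
                          ┃Active  │20
     ┏━━━━━━━━━━━━━━━━━━━━━━━━━━━━━━━━
     ┃ TabContainer                   
     ┠───────┏━━━━━━━━━━━━━━━━━━━━━━━━
     ┃ notes.┃ FormWidget             
     ┃───────┠────────────────────────
     ┃auth:  ┃> Role:       [Moderator
     ┃       ┃  Public:     [ ]       
     ┃       ┃  Region:     [Other    
     ┃       ┃  Notes:      [Bob      
     ┃       ┃  Address:    [         
     ┃       ┃  Priority:   [Low      
     ┃       ┃  Plan:       ( ) Free  


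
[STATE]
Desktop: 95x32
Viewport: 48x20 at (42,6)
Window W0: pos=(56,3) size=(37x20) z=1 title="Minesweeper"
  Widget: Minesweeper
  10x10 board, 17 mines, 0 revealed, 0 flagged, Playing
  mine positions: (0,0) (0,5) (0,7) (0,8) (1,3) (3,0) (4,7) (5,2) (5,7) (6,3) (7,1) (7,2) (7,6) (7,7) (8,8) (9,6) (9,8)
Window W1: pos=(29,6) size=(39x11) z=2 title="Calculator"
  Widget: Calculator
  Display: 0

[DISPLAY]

━━━━━━━━━━━━━━━━━━━━━━━━━┓                      
                         ┃                      
─────────────────────────┨                      
                        0┃                      
┬───┐                    ┃                      
│ ÷ │                    ┃                      
┼───┤                    ┃                      
│ × │                    ┃                      
┼───┤                    ┃                      
│ - │                    ┃                      
━━━━━━━━━━━━━━━━━━━━━━━━━┛                      
              ┃                                 
              ┃                                 
              ┃                                 
              ┃                                 
              ┃                                 
              ┗━━━━━━━━━━━━━━━━━━━━━━━━━━━━━━━━━
                                                
                                                
                                                


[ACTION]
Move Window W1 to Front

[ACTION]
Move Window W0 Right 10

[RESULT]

━━━━━━━━━━━━━━━━━━━━━━━━━┓■                     
                         ┃■                     
─────────────────────────┨■                     
                        0┃■                     
┬───┐                    ┃■                     
│ ÷ │                    ┃■                     
┼───┤                    ┃■                     
│ × │                    ┃■                     
┼───┤                    ┃■                     
│ - │                    ┃■                     
━━━━━━━━━━━━━━━━━━━━━━━━━┛                      
                ┃                               
                ┃                               
                ┃                               
                ┃                               
                ┃                               
                ┗━━━━━━━━━━━━━━━━━━━━━━━━━━━━━━━
                                                
                                                
                                                


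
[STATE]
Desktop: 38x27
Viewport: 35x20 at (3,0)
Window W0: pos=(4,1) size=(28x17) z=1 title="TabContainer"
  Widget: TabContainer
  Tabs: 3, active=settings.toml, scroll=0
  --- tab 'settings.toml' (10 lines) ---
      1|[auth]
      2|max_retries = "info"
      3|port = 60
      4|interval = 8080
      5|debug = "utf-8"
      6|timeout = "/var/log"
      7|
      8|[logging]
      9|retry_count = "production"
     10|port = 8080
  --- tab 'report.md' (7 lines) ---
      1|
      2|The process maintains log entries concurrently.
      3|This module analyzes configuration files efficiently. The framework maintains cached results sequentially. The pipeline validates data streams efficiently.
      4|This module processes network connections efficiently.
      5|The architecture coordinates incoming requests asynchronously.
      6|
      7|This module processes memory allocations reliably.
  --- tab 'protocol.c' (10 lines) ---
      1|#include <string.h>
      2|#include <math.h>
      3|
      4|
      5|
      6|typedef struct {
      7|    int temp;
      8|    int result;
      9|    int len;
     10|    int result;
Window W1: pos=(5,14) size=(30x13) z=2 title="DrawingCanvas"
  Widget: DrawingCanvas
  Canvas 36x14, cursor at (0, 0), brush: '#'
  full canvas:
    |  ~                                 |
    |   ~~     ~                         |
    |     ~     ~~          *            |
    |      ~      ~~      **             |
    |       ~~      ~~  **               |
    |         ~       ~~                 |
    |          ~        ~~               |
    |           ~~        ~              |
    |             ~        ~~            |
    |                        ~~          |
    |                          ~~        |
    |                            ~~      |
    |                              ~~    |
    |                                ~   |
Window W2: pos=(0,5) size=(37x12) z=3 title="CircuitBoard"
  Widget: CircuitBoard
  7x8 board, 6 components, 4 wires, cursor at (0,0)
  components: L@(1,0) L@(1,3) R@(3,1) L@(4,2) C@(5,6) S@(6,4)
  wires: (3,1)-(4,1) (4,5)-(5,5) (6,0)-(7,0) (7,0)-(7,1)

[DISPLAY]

                                   
 ┏━━━━━━━━━━━━━━━━━━━━━━━━━━┓      
 ┃ TabContainer             ┃      
 ┠──────────────────────────┨      
 ┃[settings.toml]│ report.md┃      
━━━━━━━━━━━━━━━━━━━━━━━━━━━━━━━━━┓ 
ircuitBoard                      ┃ 
─────────────────────────────────┨ 
 0 1 2 3 4 5 6                   ┃ 
 [.]                             ┃ 
                                 ┃ 
  L           L                  ┃ 
                                 ┃ 
                                 ┃ 
                                 ┃ 
      R                          ┃ 
━━━━━━━━━━━━━━━━━━━━━━━━━━━━━━━━━┛ 
 ┗┃+ ~                         ┃   
  ┃   ~~     ~                 ┃   
  ┃     ~     ~~          *    ┃   


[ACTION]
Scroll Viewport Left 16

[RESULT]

                                   
    ┏━━━━━━━━━━━━━━━━━━━━━━━━━━┓   
    ┃ TabContainer             ┃   
    ┠──────────────────────────┨   
    ┃[settings.toml]│ report.md┃   
┏━━━━━━━━━━━━━━━━━━━━━━━━━━━━━━━━━━
┃ CircuitBoard                     
┠──────────────────────────────────
┃   0 1 2 3 4 5 6                  
┃0  [.]                            
┃                                  
┃1   L           L                 
┃                                  
┃2                                 
┃                                  
┃3       R                         
┗━━━━━━━━━━━━━━━━━━━━━━━━━━━━━━━━━━
    ┗┃+ ~                         ┃
     ┃   ~~     ~                 ┃
     ┃     ~     ~~          *    ┃


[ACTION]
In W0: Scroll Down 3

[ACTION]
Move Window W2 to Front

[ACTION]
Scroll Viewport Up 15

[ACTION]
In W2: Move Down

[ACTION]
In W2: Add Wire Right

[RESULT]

                                   
    ┏━━━━━━━━━━━━━━━━━━━━━━━━━━┓   
    ┃ TabContainer             ┃   
    ┠──────────────────────────┨   
    ┃[settings.toml]│ report.md┃   
┏━━━━━━━━━━━━━━━━━━━━━━━━━━━━━━━━━━
┃ CircuitBoard                     
┠──────────────────────────────────
┃   0 1 2 3 4 5 6                  
┃0                                 
┃                                  
┃1  [L]─ ·       L                 
┃                                  
┃2                                 
┃                                  
┃3       R                         
┗━━━━━━━━━━━━━━━━━━━━━━━━━━━━━━━━━━
    ┗┃+ ~                         ┃
     ┃   ~~     ~                 ┃
     ┃     ~     ~~          *    ┃


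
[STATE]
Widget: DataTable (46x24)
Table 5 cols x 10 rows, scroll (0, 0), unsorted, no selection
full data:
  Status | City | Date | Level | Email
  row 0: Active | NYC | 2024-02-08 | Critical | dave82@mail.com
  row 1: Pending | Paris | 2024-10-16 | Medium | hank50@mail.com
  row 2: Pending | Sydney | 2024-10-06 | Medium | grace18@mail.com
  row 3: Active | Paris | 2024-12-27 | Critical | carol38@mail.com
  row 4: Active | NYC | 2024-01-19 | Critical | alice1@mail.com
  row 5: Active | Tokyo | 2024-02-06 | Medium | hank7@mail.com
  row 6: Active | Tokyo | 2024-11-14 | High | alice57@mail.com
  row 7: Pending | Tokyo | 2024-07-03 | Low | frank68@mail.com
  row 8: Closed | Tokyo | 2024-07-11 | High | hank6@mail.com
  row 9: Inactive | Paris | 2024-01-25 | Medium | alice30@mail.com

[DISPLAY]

Status  │City  │Date      │Level   │Email     
────────┼──────┼──────────┼────────┼──────────
Active  │NYC   │2024-02-08│Critical│dave82@mai
Pending │Paris │2024-10-16│Medium  │hank50@mai
Pending │Sydney│2024-10-06│Medium  │grace18@ma
Active  │Paris │2024-12-27│Critical│carol38@ma
Active  │NYC   │2024-01-19│Critical│alice1@mai
Active  │Tokyo │2024-02-06│Medium  │hank7@mail
Active  │Tokyo │2024-11-14│High    │alice57@ma
Pending │Tokyo │2024-07-03│Low     │frank68@ma
Closed  │Tokyo │2024-07-11│High    │hank6@mail
Inactive│Paris │2024-01-25│Medium  │alice30@ma
                                              
                                              
                                              
                                              
                                              
                                              
                                              
                                              
                                              
                                              
                                              
                                              


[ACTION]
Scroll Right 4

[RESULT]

us  │City  │Date      │Level   │Email         
────┼──────┼──────────┼────────┼──────────────
ve  │NYC   │2024-02-08│Critical│dave82@mail.co
ing │Paris │2024-10-16│Medium  │hank50@mail.co
ing │Sydney│2024-10-06│Medium  │grace18@mail.c
ve  │Paris │2024-12-27│Critical│carol38@mail.c
ve  │NYC   │2024-01-19│Critical│alice1@mail.co
ve  │Tokyo │2024-02-06│Medium  │hank7@mail.com
ve  │Tokyo │2024-11-14│High    │alice57@mail.c
ing │Tokyo │2024-07-03│Low     │frank68@mail.c
ed  │Tokyo │2024-07-11│High    │hank6@mail.com
tive│Paris │2024-01-25│Medium  │alice30@mail.c
                                              
                                              
                                              
                                              
                                              
                                              
                                              
                                              
                                              
                                              
                                              
                                              


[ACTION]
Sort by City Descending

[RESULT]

us  │City ▼│Date      │Level   │Email         
────┼──────┼──────────┼────────┼──────────────
ve  │Tokyo │2024-02-06│Medium  │hank7@mail.com
ve  │Tokyo │2024-11-14│High    │alice57@mail.c
ing │Tokyo │2024-07-03│Low     │frank68@mail.c
ed  │Tokyo │2024-07-11│High    │hank6@mail.com
ing │Sydney│2024-10-06│Medium  │grace18@mail.c
ing │Paris │2024-10-16│Medium  │hank50@mail.co
ve  │Paris │2024-12-27│Critical│carol38@mail.c
tive│Paris │2024-01-25│Medium  │alice30@mail.c
ve  │NYC   │2024-02-08│Critical│dave82@mail.co
ve  │NYC   │2024-01-19│Critical│alice1@mail.co
                                              
                                              
                                              
                                              
                                              
                                              
                                              
                                              
                                              
                                              
                                              
                                              


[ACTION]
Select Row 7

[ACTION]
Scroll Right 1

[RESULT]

s  │City ▼│Date      │Level   │Email          
───┼──────┼──────────┼────────┼───────────────
e  │Tokyo │2024-02-06│Medium  │hank7@mail.com 
e  │Tokyo │2024-11-14│High    │alice57@mail.co
ng │Tokyo │2024-07-03│Low     │frank68@mail.co
d  │Tokyo │2024-07-11│High    │hank6@mail.com 
ng │Sydney│2024-10-06│Medium  │grace18@mail.co
ng │Paris │2024-10-16│Medium  │hank50@mail.com
e  │Paris │2024-12-27│Critical│carol38@mail.co
ive│Paris │2024-01-25│Medium  │alice30@mail.co
e  │NYC   │2024-02-08│Critical│dave82@mail.com
e  │NYC   │2024-01-19│Critical│alice1@mail.com
                                              
                                              
                                              
                                              
                                              
                                              
                                              
                                              
                                              
                                              
                                              
                                              


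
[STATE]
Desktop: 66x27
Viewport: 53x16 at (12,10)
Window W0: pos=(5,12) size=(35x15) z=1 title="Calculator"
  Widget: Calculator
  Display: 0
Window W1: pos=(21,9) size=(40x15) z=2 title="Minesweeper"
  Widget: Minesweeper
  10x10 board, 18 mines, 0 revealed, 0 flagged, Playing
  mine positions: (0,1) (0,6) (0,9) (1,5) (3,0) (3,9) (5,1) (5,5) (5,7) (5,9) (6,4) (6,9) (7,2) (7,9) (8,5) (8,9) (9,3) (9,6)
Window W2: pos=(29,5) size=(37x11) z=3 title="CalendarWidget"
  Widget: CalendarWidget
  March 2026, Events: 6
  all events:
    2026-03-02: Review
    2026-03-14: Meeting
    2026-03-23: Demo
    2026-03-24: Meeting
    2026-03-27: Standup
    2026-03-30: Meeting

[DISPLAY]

         ┃ Minesw┃                   1               
         ┠───────┃ 2*  3  4  5  6  7  8              
━━━━━━━━━┃■■■■■■■┃ 9 10 11 12 13 14* 15              
lator    ┃■■■■■■■┃16 17 18 19 20 21 22               
─────────┃■■■■■■■┃23* 24* 25 26 27* 28 29            
         ┃■■■■■■■┗━━━━━━━━━━━━━━━━━━━━━━━━━━━━━━━━━━━
──┬───┬──┃■■■■■■■■■■                            ┃    
8 │ 9 │ ÷┃■■■■■■■■■■                            ┃    
──┼───┼──┃■■■■■■■■■■                            ┃    
5 │ 6 │ ×┃■■■■■■■■■■                            ┃    
──┼───┼──┃■■■■■■■■■■                            ┃    
2 │ 3 │ -┃■■■■■■■■■■                            ┃    
──┼───┼──┃                                      ┃    
. │ = │ +┗━━━━━━━━━━━━━━━━━━━━━━━━━━━━━━━━━━━━━━┛    
──┼───┼───┤                ┃                         
MC│ MR│ M+│                ┃                         


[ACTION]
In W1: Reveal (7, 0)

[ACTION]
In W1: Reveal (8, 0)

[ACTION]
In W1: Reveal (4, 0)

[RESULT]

         ┃ Minesw┃                   1               
         ┠───────┃ 2*  3  4  5  6  7  8              
━━━━━━━━━┃■■■■■■■┃ 9 10 11 12 13 14* 15              
lator    ┃■■■■■■■┃16 17 18 19 20 21 22               
─────────┃■■■■■■■┃23* 24* 25 26 27* 28 29            
         ┃■■■■■■■┗━━━━━━━━━━━━━━━━━━━━━━━━━━━━━━━━━━━
──┬───┬──┃2■■■■■■■■■                            ┃    
8 │ 9 │ ÷┃■■■■■■■■■■                            ┃    
──┼───┼──┃12■■■■■■■■                            ┃    
5 │ 6 │ ×┃ 1■■■■■■■■                            ┃    
──┼───┼──┃ 12■■■■■■■                            ┃    
2 │ 3 │ -┃  1■■■■■■■                            ┃    
──┼───┼──┃                                      ┃    
. │ = │ +┗━━━━━━━━━━━━━━━━━━━━━━━━━━━━━━━━━━━━━━┛    
──┼───┼───┤                ┃                         
MC│ MR│ M+│                ┃                         


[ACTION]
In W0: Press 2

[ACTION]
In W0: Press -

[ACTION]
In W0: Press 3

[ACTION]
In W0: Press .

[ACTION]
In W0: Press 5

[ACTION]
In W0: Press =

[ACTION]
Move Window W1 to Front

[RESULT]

         ┃ Minesweeper                          ┃    
         ┠──────────────────────────────────────┨    
━━━━━━━━━┃■■■■■■■■■■                            ┃    
lator    ┃■■■■■■■■■■                            ┃    
─────────┃■■■■■■■■■■                            ┃    
         ┃■■■■■■■■■■                            ┃━━━━
──┬───┬──┃2■■■■■■■■■                            ┃    
8 │ 9 │ ÷┃■■■■■■■■■■                            ┃    
──┼───┼──┃12■■■■■■■■                            ┃    
5 │ 6 │ ×┃ 1■■■■■■■■                            ┃    
──┼───┼──┃ 12■■■■■■■                            ┃    
2 │ 3 │ -┃  1■■■■■■■                            ┃    
──┼───┼──┃                                      ┃    
. │ = │ +┗━━━━━━━━━━━━━━━━━━━━━━━━━━━━━━━━━━━━━━┛    
──┼───┼───┤                ┃                         
MC│ MR│ M+│                ┃                         


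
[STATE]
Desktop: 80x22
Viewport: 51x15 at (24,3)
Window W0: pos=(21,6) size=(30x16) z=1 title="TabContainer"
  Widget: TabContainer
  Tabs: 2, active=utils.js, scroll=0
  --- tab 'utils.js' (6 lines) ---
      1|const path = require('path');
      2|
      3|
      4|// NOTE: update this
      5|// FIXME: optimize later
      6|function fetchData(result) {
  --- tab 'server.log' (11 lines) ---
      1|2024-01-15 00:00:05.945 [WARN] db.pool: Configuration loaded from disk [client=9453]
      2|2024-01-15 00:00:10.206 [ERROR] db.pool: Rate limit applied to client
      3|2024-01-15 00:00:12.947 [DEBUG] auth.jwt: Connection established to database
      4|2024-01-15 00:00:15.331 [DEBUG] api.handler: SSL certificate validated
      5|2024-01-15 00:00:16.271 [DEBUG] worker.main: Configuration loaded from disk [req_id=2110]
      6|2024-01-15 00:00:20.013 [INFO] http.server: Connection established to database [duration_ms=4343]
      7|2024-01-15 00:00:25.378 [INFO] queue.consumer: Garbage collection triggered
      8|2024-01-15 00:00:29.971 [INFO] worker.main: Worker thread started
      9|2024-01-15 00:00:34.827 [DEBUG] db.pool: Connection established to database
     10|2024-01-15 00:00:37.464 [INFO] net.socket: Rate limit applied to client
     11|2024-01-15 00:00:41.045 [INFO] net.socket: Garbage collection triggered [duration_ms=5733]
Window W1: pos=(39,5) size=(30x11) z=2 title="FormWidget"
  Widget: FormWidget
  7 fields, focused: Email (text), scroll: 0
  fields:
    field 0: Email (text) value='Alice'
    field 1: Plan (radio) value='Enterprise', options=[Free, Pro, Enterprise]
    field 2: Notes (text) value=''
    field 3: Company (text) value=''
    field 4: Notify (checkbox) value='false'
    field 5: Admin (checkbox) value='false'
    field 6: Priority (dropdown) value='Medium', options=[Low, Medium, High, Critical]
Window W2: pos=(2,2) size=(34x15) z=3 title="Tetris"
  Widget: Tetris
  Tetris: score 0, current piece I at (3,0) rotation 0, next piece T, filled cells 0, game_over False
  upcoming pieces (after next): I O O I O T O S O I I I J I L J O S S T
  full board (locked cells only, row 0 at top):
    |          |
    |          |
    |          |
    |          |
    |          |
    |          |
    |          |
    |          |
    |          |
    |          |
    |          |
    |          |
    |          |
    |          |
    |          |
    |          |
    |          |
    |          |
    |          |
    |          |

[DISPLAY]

           ┃                                       
───────────┨                                       
           ┃   ┏━━━━━━━━━━━━━━━━━━━━━━━━━━━━┓      
           ┃━━━┃ FormWidget                 ┃      
           ┃   ┠────────────────────────────┨      
           ┃───┃> Email:      [Alice       ]┃      
           ┃rve┃  Plan:       ( ) Free  ( ) ┃      
           ┃───┃  Notes:      [            ]┃      
           ┃equ┃  Company:    [            ]┃      
           ┃   ┃  Notify:     [ ]           ┃      
           ┃   ┃  Admin:      [ ]           ┃      
           ┃e t┃  Priority:   [Medium     ▼]┃      
           ┃miz┗━━━━━━━━━━━━━━━━━━━━━━━━━━━━┛      
━━━━━━━━━━━┛Data(result) {┃                        
                          ┃                        


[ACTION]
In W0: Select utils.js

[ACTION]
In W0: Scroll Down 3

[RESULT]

           ┃                                       
───────────┨                                       
           ┃   ┏━━━━━━━━━━━━━━━━━━━━━━━━━━━━┓      
           ┃━━━┃ FormWidget                 ┃      
           ┃   ┠────────────────────────────┨      
           ┃───┃> Email:      [Alice       ]┃      
           ┃rve┃  Plan:       ( ) Free  ( ) ┃      
           ┃───┃  Notes:      [            ]┃      
           ┃e t┃  Company:    [            ]┃      
           ┃miz┃  Notify:     [ ]           ┃      
           ┃Dat┃  Admin:      [ ]           ┃      
           ┃   ┃  Priority:   [Medium     ▼]┃      
           ┃   ┗━━━━━━━━━━━━━━━━━━━━━━━━━━━━┛      
━━━━━━━━━━━┛              ┃                        
                          ┃                        
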